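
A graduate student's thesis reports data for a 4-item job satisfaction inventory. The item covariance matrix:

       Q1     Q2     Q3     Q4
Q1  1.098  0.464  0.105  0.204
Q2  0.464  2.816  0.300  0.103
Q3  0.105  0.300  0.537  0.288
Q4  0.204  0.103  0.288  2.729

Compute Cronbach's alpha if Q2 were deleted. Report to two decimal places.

Remaining items: Q1, Q3, Q4 (k = 3).
sum of item variances = 1.098 + 0.537 + 2.729 = 4.364
Var(T) = 4.364 + 2 × 0.597 = 5.558
α (item deleted) = (3/2)·(1 − 4.364/5.558) = 0.32

α = 0.32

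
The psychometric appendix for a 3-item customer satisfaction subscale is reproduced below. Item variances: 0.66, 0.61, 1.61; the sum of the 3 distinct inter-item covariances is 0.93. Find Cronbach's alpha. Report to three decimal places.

Σσᵢ² = 0.66 + 0.61 + 1.61 = 2.88
Sum of distinct covariances = 0.93
σ²_total = Σσᵢ² + 2·Σcov = 2.88 + 2 × 0.93 = 4.74
α = (3/2)·(1 − 2.88/4.74) = 0.589

α = 0.589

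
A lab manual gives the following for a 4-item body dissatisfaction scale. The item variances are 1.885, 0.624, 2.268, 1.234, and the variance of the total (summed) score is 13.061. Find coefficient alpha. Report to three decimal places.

sum of item variances = 1.885 + 0.624 + 2.268 + 1.234 = 6.011
α = (k/(k−1))·(1 − sum of item variances/σ²_T) = (4/3)·(1 − 6.011/13.061) = 0.720

coefficient alpha = 0.720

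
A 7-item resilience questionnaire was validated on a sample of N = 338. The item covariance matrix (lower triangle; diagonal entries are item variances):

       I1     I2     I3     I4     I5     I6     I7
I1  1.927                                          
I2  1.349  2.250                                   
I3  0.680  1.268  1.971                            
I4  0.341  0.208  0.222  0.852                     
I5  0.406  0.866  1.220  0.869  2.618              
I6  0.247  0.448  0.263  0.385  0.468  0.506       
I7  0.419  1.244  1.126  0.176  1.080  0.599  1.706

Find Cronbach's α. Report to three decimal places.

Cronbach's α = 0.818

Σσᵢ² = 1.927 + 2.250 + 1.971 + 0.852 + 2.618 + 0.506 + 1.706 = 11.830
Sum of the distinct covariances = 13.884
total variance = 11.830 + 2 × 13.884 = 39.598
α = (k/(k−1))·(1 − Σσᵢ²/total variance) = (7/6)·(1 − 11.830/39.598) = 0.818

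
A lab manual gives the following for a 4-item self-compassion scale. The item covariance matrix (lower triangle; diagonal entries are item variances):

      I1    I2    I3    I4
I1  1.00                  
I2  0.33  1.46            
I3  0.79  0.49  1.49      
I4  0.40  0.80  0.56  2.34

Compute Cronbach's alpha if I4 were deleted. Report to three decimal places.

Remaining items: I1, I2, I3 (k = 3).
Σσ²ᵢ = 1.00 + 1.46 + 1.49 = 3.95
Var(T) = 3.95 + 2 × 1.61 = 7.17
α (item deleted) = (3/2)·(1 − 3.95/7.17) = 0.674

Cronbach's alpha = 0.674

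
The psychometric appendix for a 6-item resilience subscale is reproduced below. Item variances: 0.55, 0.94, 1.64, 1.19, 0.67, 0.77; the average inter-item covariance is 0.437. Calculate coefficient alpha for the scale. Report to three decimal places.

α = 0.834

Σσ²ᵢ = 0.55 + 0.94 + 1.64 + 1.19 + 0.67 + 0.77 = 5.76
Sum of the 15 distinct covariances = 15 × 0.437 = 6.555
σ²_T = Σσ²ᵢ + 2·Σcov = 5.76 + 2 × 6.555 = 18.870
α = (6/5)·(1 − 5.76/18.870) = 0.834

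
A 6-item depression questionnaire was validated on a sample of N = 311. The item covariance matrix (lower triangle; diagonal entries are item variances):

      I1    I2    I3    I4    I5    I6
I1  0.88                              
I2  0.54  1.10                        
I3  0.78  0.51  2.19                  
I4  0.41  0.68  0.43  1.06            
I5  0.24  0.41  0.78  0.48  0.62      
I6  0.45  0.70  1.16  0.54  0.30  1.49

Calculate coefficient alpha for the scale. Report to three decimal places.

Σσᵢ² = 0.88 + 1.10 + 2.19 + 1.06 + 0.62 + 1.49 = 7.34
Sum of the distinct covariances = 8.41
Var(T) = 7.34 + 2 × 8.41 = 24.16
α = (k/(k−1))·(1 − Σσᵢ²/Var(T)) = (6/5)·(1 − 7.34/24.16) = 0.835

coefficient alpha = 0.835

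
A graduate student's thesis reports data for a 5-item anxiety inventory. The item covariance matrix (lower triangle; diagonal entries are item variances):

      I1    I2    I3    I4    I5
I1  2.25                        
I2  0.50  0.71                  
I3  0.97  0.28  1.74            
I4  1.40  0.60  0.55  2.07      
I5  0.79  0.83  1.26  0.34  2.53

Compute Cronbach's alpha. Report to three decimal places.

Cronbach's alpha = 0.772

Σσ²ᵢ = 2.25 + 0.71 + 1.74 + 2.07 + 2.53 = 9.30
Sum of off-diagonal covariances = 7.52
σ²_total = 9.30 + 2 × 7.52 = 24.34
α = (k/(k−1))·(1 − Σσ²ᵢ/σ²_total) = (5/4)·(1 − 9.30/24.34) = 0.772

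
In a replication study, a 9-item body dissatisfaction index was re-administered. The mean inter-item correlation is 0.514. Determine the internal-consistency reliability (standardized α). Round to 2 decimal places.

Standardized α = k·r̄ / (1 + (k−1)·r̄) = 9 × 0.514 / (1 + 8 × 0.514)
  = 4.6260 / 5.1120 = 0.90

α = 0.90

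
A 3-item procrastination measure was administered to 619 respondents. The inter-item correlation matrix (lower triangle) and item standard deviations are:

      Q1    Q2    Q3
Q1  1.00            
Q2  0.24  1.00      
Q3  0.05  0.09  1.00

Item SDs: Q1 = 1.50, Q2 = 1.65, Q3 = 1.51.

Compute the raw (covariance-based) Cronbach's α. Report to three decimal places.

Σσ²ᵢ = 1.50² + 1.65² + 1.51² = 7.2526
Covariances σ_ij = r_ij · s_i · s_j:
  σ(Q1,Q2) = 0.24 × 1.50 × 1.65 = 0.5940
  σ(Q1,Q3) = 0.05 × 1.50 × 1.51 = 0.1133
  σ(Q2,Q3) = 0.09 × 1.65 × 1.51 = 0.2242
σ²_T = Σσ²ᵢ + 2·Σσ_ij = 7.2526 + 2 × 0.9315 = 9.1156
α = (3/2)·(1 − 7.2526/9.1156) = 0.307

Cronbach's α = 0.307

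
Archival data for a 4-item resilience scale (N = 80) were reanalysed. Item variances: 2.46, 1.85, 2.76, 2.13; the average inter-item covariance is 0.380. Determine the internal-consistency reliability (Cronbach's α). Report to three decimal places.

sum of item variances = 2.46 + 1.85 + 2.76 + 2.13 = 9.20
Sum of the 6 distinct covariances = 6 × 0.380 = 2.280
σ²_total = sum of item variances + 2·Σcov = 9.20 + 2 × 2.280 = 13.760
α = (4/3)·(1 − 9.20/13.760) = 0.442

Cronbach's α = 0.442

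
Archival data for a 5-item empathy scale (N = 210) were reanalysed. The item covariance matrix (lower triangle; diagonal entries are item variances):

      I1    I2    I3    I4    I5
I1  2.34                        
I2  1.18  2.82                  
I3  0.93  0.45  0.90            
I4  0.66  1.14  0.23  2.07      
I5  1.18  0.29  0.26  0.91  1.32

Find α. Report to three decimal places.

α = 0.756

sum of item variances = 2.34 + 2.82 + 0.90 + 2.07 + 1.32 = 9.45
Sum of the distinct covariances = 7.23
total variance = 9.45 + 2 × 7.23 = 23.91
α = (k/(k−1))·(1 − sum of item variances/total variance) = (5/4)·(1 − 9.45/23.91) = 0.756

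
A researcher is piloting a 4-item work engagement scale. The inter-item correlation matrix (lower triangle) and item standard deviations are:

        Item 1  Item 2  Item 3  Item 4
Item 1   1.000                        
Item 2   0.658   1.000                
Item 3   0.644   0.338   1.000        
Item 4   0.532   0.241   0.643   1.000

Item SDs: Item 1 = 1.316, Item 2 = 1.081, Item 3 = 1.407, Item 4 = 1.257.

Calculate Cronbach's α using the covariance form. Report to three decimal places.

Σσ²ᵢ = 1.316² + 1.081² + 1.407² + 1.257² = 6.4601
Covariances σ_ij = r_ij · s_i · s_j:
  σ(Item 1,Item 2) = 0.658 × 1.316 × 1.081 = 0.9361
  σ(Item 1,Item 3) = 0.644 × 1.316 × 1.407 = 1.1924
  σ(Item 1,Item 4) = 0.532 × 1.316 × 1.257 = 0.8800
  σ(Item 2,Item 3) = 0.338 × 1.081 × 1.407 = 0.5141
  σ(Item 2,Item 4) = 0.241 × 1.081 × 1.257 = 0.3275
  σ(Item 3,Item 4) = 0.643 × 1.407 × 1.257 = 1.1372
σ²_T = Σσ²ᵢ + 2·Σσ_ij = 6.4601 + 2 × 4.9873 = 16.4347
α = (4/3)·(1 − 6.4601/16.4347) = 0.809

Cronbach's α = 0.809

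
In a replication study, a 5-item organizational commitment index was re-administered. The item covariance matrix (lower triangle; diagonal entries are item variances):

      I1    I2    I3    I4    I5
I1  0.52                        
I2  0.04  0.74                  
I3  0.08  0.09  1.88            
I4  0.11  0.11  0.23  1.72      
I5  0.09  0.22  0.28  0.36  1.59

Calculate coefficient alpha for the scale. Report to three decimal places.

coefficient alpha = 0.416

sum of item variances = 0.52 + 0.74 + 1.88 + 1.72 + 1.59 = 6.45
Sum of off-diagonal covariances = 1.61
σ²_T = 6.45 + 2 × 1.61 = 9.67
α = (k/(k−1))·(1 − sum of item variances/σ²_T) = (5/4)·(1 − 6.45/9.67) = 0.416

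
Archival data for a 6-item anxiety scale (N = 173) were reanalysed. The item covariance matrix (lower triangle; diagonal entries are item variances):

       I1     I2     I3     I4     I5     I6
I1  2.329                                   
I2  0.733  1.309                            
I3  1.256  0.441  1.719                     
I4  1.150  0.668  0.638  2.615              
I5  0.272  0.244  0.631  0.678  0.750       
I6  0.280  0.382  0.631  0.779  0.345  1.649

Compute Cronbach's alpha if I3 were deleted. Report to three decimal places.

Remaining items: I1, I2, I4, I5, I6 (k = 5).
sum of item variances = 2.329 + 1.309 + 2.615 + 0.750 + 1.649 = 8.652
Var(T) = 8.652 + 2 × 5.531 = 19.714
α (item deleted) = (5/4)·(1 − 8.652/19.714) = 0.701

α = 0.701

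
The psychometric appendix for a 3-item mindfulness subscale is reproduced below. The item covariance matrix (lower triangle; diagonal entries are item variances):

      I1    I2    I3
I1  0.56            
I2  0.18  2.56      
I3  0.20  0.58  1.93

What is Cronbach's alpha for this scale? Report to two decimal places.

ΣVar(i) = 0.56 + 2.56 + 1.93 = 5.05
Σ_{i<j} σ_ij = 0.96
total variance = 5.05 + 2 × 0.96 = 6.97
α = (k/(k−1))·(1 − ΣVar(i)/total variance) = (3/2)·(1 − 5.05/6.97) = 0.41

α = 0.41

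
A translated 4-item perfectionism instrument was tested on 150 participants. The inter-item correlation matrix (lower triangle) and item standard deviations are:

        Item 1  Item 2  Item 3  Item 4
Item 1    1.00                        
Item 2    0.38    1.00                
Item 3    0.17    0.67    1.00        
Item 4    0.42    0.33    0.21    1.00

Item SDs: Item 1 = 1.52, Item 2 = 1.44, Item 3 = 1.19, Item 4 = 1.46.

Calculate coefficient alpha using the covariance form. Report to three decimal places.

Σσ²ᵢ = 1.52² + 1.44² + 1.19² + 1.46² = 7.9317
Covariances σ_ij = r_ij · s_i · s_j:
  σ(Item 1,Item 2) = 0.38 × 1.52 × 1.44 = 0.8317
  σ(Item 1,Item 3) = 0.17 × 1.52 × 1.19 = 0.3075
  σ(Item 1,Item 4) = 0.42 × 1.52 × 1.46 = 0.9321
  σ(Item 2,Item 3) = 0.67 × 1.44 × 1.19 = 1.1481
  σ(Item 2,Item 4) = 0.33 × 1.44 × 1.46 = 0.6938
  σ(Item 3,Item 4) = 0.21 × 1.19 × 1.46 = 0.3649
σ²_T = Σσ²ᵢ + 2·Σσ_ij = 7.9317 + 2 × 4.2781 = 16.4879
α = (4/3)·(1 − 7.9317/16.4879) = 0.692

coefficient alpha = 0.692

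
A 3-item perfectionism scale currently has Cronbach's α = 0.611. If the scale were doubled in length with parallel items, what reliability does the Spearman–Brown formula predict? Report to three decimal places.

Length factor m = 2
α' = m·α / (1 + (m−1)·α)
   = 2 × 0.611 / (1 + (2 − 1) × 0.611)
   = 1.2220 / 1.6110 = 0.759

predicted reliability = 0.759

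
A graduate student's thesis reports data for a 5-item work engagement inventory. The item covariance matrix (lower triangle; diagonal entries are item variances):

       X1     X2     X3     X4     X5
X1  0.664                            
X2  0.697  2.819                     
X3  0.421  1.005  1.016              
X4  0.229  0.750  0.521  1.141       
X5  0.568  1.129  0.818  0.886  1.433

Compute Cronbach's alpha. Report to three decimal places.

Σσᵢ² = 0.664 + 2.819 + 1.016 + 1.141 + 1.433 = 7.073
Σ_{i<j} σ_ij = 7.024
σ²_total = 7.073 + 2 × 7.024 = 21.121
α = (k/(k−1))·(1 − Σσᵢ²/σ²_total) = (5/4)·(1 − 7.073/21.121) = 0.831

α = 0.831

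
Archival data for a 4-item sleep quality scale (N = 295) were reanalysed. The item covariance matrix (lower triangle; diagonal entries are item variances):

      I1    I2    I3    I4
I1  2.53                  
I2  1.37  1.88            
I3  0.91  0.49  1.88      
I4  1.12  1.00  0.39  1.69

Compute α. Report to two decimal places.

Σσᵢ² = 2.53 + 1.88 + 1.88 + 1.69 = 7.98
Sum of the distinct covariances = 5.28
total variance = 7.98 + 2 × 5.28 = 18.54
α = (k/(k−1))·(1 − Σσᵢ²/total variance) = (4/3)·(1 − 7.98/18.54) = 0.76

α = 0.76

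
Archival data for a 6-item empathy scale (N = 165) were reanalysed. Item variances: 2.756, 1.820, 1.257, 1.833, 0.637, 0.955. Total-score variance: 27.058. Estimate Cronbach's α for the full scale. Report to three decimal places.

Σσᵢ² = 2.756 + 1.820 + 1.257 + 1.833 + 0.637 + 0.955 = 9.258
α = (k/(k−1))·(1 − Σσᵢ²/σ²_total) = (6/5)·(1 − 9.258/27.058) = 0.789

α = 0.789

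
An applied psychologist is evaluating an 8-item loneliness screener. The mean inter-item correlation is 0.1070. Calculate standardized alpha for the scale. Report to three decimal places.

Standardized α = k·r̄ / (1 + (k−1)·r̄) = 8 × 0.1070 / (1 + 7 × 0.1070)
  = 0.8560 / 1.7490 = 0.489

α = 0.489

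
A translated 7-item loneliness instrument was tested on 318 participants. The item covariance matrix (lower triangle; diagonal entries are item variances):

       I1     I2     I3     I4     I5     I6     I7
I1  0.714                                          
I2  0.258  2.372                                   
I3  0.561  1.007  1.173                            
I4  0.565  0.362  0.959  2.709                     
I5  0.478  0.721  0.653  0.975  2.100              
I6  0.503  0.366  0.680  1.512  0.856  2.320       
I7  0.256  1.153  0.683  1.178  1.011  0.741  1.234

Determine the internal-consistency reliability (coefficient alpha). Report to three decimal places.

coefficient alpha = 0.829

Σσ²ᵢ = 0.714 + 2.372 + 1.173 + 2.709 + 2.100 + 2.320 + 1.234 = 12.622
Sum of the distinct covariances = 15.478
σ²_T = 12.622 + 2 × 15.478 = 43.578
α = (k/(k−1))·(1 − Σσ²ᵢ/σ²_T) = (7/6)·(1 − 12.622/43.578) = 0.829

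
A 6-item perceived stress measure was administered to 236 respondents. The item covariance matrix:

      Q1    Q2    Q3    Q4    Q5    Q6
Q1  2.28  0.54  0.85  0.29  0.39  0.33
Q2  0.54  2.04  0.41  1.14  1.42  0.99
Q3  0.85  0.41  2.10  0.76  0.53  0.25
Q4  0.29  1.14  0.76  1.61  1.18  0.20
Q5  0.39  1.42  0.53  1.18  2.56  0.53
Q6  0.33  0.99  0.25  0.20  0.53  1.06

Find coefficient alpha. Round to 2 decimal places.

sum of item variances = 2.28 + 2.04 + 2.10 + 1.61 + 2.56 + 1.06 = 11.65
Sum of the distinct covariances = 9.81
σ²_T = 11.65 + 2 × 9.81 = 31.27
α = (k/(k−1))·(1 − sum of item variances/σ²_T) = (6/5)·(1 − 11.65/31.27) = 0.75

α = 0.75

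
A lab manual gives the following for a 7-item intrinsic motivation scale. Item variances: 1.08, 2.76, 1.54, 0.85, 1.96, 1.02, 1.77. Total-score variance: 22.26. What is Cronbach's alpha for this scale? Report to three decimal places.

sum of item variances = 1.08 + 2.76 + 1.54 + 0.85 + 1.96 + 1.02 + 1.77 = 10.98
α = (k/(k−1))·(1 − sum of item variances/σ²_total) = (7/6)·(1 − 10.98/22.26) = 0.591

Cronbach's alpha = 0.591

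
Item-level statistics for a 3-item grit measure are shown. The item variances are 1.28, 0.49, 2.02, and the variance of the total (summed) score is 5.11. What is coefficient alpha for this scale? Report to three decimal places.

α = 0.387

Σσᵢ² = 1.28 + 0.49 + 2.02 = 3.79
α = (k/(k−1))·(1 − Σσᵢ²/σ²_total) = (3/2)·(1 − 3.79/5.11) = 0.387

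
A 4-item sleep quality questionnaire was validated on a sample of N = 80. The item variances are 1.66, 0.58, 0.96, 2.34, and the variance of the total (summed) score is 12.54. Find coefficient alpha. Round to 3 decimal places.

Σσ²ᵢ = 1.66 + 0.58 + 0.96 + 2.34 = 5.54
α = (k/(k−1))·(1 − Σσ²ᵢ/σ²_T) = (4/3)·(1 − 5.54/12.54) = 0.744

α = 0.744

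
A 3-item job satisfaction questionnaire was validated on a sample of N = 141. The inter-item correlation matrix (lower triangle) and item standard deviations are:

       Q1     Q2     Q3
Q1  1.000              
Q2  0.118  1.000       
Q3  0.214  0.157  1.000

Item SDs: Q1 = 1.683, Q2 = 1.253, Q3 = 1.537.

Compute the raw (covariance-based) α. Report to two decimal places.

α = 0.37

Σσ²ᵢ = 1.683² + 1.253² + 1.537² = 6.7649
Covariances σ_ij = r_ij · s_i · s_j:
  σ(Q1,Q2) = 0.118 × 1.683 × 1.253 = 0.2488
  σ(Q1,Q3) = 0.214 × 1.683 × 1.537 = 0.5536
  σ(Q2,Q3) = 0.157 × 1.253 × 1.537 = 0.3024
σ²_T = Σσ²ᵢ + 2·Σσ_ij = 6.7649 + 2 × 1.1048 = 8.9745
α = (3/2)·(1 − 6.7649/8.9745) = 0.37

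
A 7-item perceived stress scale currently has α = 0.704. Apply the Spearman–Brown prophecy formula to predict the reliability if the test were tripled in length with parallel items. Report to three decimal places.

predicted reliability = 0.877

Length factor m = 3
α' = m·α / (1 + (m−1)·α)
   = 3 × 0.704 / (1 + (3 − 1) × 0.704)
   = 2.1120 / 2.4080 = 0.877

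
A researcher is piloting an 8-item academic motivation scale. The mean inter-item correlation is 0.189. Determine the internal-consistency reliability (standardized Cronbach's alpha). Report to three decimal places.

α = 0.651

Standardized α = k·r̄ / (1 + (k−1)·r̄) = 8 × 0.189 / (1 + 7 × 0.189)
  = 1.5120 / 2.3230 = 0.651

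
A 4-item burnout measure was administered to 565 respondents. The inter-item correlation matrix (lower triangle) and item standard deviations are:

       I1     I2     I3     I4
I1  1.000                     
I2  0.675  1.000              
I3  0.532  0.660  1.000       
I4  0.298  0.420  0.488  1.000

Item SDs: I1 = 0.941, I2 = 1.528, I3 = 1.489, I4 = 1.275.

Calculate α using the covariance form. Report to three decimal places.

Σσ²ᵢ = 0.941² + 1.528² + 1.489² + 1.275² = 7.0630
Covariances σ_ij = r_ij · s_i · s_j:
  σ(I1,I2) = 0.675 × 0.941 × 1.528 = 0.9705
  σ(I1,I3) = 0.532 × 0.941 × 1.489 = 0.7454
  σ(I1,I4) = 0.298 × 0.941 × 1.275 = 0.3575
  σ(I2,I3) = 0.660 × 1.528 × 1.489 = 1.5016
  σ(I2,I4) = 0.420 × 1.528 × 1.275 = 0.8182
  σ(I3,I4) = 0.488 × 1.489 × 1.275 = 0.9265
σ²_T = Σσ²ᵢ + 2·Σσ_ij = 7.0630 + 2 × 5.3197 = 17.7024
α = (4/3)·(1 − 7.0630/17.7024) = 0.801

α = 0.801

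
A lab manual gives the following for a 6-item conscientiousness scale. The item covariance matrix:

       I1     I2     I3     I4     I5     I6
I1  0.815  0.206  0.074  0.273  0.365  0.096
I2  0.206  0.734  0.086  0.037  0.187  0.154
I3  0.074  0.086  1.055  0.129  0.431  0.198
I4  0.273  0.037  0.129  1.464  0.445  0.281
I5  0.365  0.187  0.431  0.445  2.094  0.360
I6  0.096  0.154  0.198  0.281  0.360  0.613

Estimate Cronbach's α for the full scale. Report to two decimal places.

sum of item variances = 0.815 + 0.734 + 1.055 + 1.464 + 2.094 + 0.613 = 6.775
Σ_{i<j} σ_ij = 3.322
total variance = 6.775 + 2 × 3.322 = 13.419
α = (k/(k−1))·(1 − sum of item variances/total variance) = (6/5)·(1 − 6.775/13.419) = 0.59

α = 0.59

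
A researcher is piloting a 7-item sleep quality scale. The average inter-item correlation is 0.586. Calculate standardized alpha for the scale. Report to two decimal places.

Standardized α = k·r̄ / (1 + (k−1)·r̄) = 7 × 0.586 / (1 + 6 × 0.586)
  = 4.1020 / 4.5160 = 0.91

standardized alpha = 0.91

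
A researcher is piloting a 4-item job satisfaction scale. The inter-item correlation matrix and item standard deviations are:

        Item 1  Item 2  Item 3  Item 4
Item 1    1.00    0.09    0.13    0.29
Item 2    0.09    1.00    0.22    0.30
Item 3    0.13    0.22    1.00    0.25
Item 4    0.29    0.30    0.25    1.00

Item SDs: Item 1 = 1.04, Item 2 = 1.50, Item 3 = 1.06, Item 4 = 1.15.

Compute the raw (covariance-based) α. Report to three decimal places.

α = 0.512

Σσ²ᵢ = 1.04² + 1.50² + 1.06² + 1.15² = 5.7777
Covariances σ_ij = r_ij · s_i · s_j:
  σ(Item 1,Item 2) = 0.09 × 1.04 × 1.50 = 0.1404
  σ(Item 1,Item 3) = 0.13 × 1.04 × 1.06 = 0.1433
  σ(Item 1,Item 4) = 0.29 × 1.04 × 1.15 = 0.3468
  σ(Item 2,Item 3) = 0.22 × 1.50 × 1.06 = 0.3498
  σ(Item 2,Item 4) = 0.30 × 1.50 × 1.15 = 0.5175
  σ(Item 3,Item 4) = 0.25 × 1.06 × 1.15 = 0.3047
σ²_T = Σσ²ᵢ + 2·Σσ_ij = 5.7777 + 2 × 1.8025 = 9.3827
α = (4/3)·(1 − 5.7777/9.3827) = 0.512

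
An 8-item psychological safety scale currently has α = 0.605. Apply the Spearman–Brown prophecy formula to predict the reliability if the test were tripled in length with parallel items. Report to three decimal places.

predicted reliability = 0.821

Length factor m = 3
α' = m·α / (1 + (m−1)·α)
   = 3 × 0.605 / (1 + (3 − 1) × 0.605)
   = 1.8150 / 2.2100 = 0.821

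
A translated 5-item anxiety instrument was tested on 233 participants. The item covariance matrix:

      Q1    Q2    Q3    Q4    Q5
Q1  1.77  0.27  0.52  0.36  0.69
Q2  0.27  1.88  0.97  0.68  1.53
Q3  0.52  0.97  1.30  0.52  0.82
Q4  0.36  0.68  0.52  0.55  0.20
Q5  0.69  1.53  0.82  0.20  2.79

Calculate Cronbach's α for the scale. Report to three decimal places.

α = 0.766

Σσ²ᵢ = 1.77 + 1.88 + 1.30 + 0.55 + 2.79 = 8.29
Sum of off-diagonal covariances = 6.56
σ²_total = 8.29 + 2 × 6.56 = 21.41
α = (k/(k−1))·(1 − Σσ²ᵢ/σ²_total) = (5/4)·(1 − 8.29/21.41) = 0.766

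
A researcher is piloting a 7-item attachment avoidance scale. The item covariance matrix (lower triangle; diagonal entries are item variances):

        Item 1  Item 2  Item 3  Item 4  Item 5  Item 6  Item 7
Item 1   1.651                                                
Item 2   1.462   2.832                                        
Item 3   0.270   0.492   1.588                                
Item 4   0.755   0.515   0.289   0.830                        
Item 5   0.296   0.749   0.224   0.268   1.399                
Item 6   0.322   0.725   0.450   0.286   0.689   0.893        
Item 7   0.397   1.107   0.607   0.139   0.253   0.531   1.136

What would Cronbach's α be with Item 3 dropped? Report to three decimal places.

α = 0.792

Remaining items: Item 1, Item 2, Item 4, Item 5, Item 6, Item 7 (k = 6).
Σσ²ᵢ = 1.651 + 2.832 + 0.830 + 1.399 + 0.893 + 1.136 = 8.741
total variance = 8.741 + 2 × 8.494 = 25.729
α (item deleted) = (6/5)·(1 − 8.741/25.729) = 0.792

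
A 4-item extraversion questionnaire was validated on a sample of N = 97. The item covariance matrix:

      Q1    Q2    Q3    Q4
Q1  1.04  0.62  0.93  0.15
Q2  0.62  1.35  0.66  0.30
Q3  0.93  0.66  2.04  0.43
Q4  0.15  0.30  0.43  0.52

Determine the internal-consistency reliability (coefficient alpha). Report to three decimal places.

coefficient alpha = 0.740

Σσᵢ² = 1.04 + 1.35 + 2.04 + 0.52 = 4.95
Σ_{i<j} σ_ij = 3.09
Var(T) = 4.95 + 2 × 3.09 = 11.13
α = (k/(k−1))·(1 − Σσᵢ²/Var(T)) = (4/3)·(1 − 4.95/11.13) = 0.740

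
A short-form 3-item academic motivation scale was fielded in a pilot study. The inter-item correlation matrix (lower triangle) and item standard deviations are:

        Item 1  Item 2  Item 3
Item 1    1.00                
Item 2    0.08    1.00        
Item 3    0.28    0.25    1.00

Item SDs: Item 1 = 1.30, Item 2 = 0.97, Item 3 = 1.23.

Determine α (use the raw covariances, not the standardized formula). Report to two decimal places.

α = 0.44

Σσ²ᵢ = 1.30² + 0.97² + 1.23² = 4.1438
Covariances σ_ij = r_ij · s_i · s_j:
  σ(Item 1,Item 2) = 0.08 × 1.30 × 0.97 = 0.1009
  σ(Item 1,Item 3) = 0.28 × 1.30 × 1.23 = 0.4477
  σ(Item 2,Item 3) = 0.25 × 0.97 × 1.23 = 0.2983
σ²_T = Σσ²ᵢ + 2·Σσ_ij = 4.1438 + 2 × 0.8469 = 5.8376
α = (3/2)·(1 − 4.1438/5.8376) = 0.44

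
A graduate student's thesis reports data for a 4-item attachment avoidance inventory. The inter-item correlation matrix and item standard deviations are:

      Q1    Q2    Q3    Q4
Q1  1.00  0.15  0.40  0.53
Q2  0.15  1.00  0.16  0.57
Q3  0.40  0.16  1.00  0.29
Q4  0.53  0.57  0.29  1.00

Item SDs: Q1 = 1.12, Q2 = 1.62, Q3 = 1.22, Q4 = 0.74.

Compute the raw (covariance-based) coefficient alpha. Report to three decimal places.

Σσ²ᵢ = 1.12² + 1.62² + 1.22² + 0.74² = 5.9148
Covariances σ_ij = r_ij · s_i · s_j:
  σ(Q1,Q2) = 0.15 × 1.12 × 1.62 = 0.2722
  σ(Q1,Q3) = 0.40 × 1.12 × 1.22 = 0.5466
  σ(Q1,Q4) = 0.53 × 1.12 × 0.74 = 0.4393
  σ(Q2,Q3) = 0.16 × 1.62 × 1.22 = 0.3162
  σ(Q2,Q4) = 0.57 × 1.62 × 0.74 = 0.6833
  σ(Q3,Q4) = 0.29 × 1.22 × 0.74 = 0.2618
σ²_T = Σσ²ᵢ + 2·Σσ_ij = 5.9148 + 2 × 2.5194 = 10.9536
α = (4/3)·(1 − 5.9148/10.9536) = 0.613

coefficient alpha = 0.613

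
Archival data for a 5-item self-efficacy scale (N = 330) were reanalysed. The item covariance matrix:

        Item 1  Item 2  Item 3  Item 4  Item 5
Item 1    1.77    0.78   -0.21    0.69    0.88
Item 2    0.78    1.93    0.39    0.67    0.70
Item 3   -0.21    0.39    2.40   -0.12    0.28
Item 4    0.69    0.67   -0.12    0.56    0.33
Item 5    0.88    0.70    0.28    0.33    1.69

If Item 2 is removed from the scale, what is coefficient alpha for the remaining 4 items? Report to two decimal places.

Remaining items: Item 1, Item 3, Item 4, Item 5 (k = 4).
Σσ²ᵢ = 1.77 + 2.40 + 0.56 + 1.69 = 6.42
total variance = 6.42 + 2 × 1.85 = 10.12
α (item deleted) = (4/3)·(1 − 6.42/10.12) = 0.49

α = 0.49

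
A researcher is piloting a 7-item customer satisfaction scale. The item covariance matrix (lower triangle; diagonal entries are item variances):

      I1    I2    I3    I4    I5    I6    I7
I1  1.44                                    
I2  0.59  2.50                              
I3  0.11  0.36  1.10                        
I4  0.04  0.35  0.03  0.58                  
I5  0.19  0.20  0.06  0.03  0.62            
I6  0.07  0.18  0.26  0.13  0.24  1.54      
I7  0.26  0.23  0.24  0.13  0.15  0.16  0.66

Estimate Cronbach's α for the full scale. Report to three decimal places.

Σσᵢ² = 1.44 + 2.50 + 1.10 + 0.58 + 0.62 + 1.54 + 0.66 = 8.44
Σ_{i<j} σ_ij = 4.01
σ²_T = 8.44 + 2 × 4.01 = 16.46
α = (k/(k−1))·(1 − Σσᵢ²/σ²_T) = (7/6)·(1 − 8.44/16.46) = 0.568

α = 0.568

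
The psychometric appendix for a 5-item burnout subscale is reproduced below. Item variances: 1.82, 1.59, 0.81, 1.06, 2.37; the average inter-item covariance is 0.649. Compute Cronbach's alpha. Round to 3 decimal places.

α = 0.786

ΣVar(i) = 1.82 + 1.59 + 0.81 + 1.06 + 2.37 = 7.65
Sum of the 10 distinct covariances = 10 × 0.649 = 6.490
Var(T) = ΣVar(i) + 2·Σcov = 7.65 + 2 × 6.490 = 20.630
α = (5/4)·(1 − 7.65/20.630) = 0.786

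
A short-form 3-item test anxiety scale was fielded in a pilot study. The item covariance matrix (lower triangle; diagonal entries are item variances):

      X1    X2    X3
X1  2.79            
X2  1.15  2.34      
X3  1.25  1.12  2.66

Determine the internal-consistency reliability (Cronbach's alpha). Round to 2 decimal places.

Cronbach's alpha = 0.71

Σσ²ᵢ = 2.79 + 2.34 + 2.66 = 7.79
Sum of off-diagonal covariances = 3.52
total variance = 7.79 + 2 × 3.52 = 14.83
α = (k/(k−1))·(1 − Σσ²ᵢ/total variance) = (3/2)·(1 − 7.79/14.83) = 0.71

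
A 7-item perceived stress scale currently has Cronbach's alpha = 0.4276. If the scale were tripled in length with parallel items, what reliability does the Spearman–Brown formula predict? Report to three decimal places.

Length factor m = 3
α' = m·α / (1 + (m−1)·α)
   = 3 × 0.4276 / (1 + (3 − 1) × 0.4276)
   = 1.2828 / 1.8552 = 0.691

predicted reliability = 0.691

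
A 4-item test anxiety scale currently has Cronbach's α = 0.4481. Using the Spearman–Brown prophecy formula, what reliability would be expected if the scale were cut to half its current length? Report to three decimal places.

predicted reliability = 0.289

Length factor m = 1/2
α' = m·α / (1 − (1−m)·α)
   = 1/2 × 0.4481 / (1 − (1 − 1/2) × 0.4481)
   = 0.2240 / 0.7760 = 0.289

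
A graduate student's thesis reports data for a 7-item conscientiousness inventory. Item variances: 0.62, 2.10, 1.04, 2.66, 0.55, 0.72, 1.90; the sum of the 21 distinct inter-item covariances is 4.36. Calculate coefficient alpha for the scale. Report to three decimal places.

Σσ²ᵢ = 0.62 + 2.10 + 1.04 + 2.66 + 0.55 + 0.72 + 1.90 = 9.59
Sum of distinct covariances = 4.36
σ²_total = Σσ²ᵢ + 2·Σcov = 9.59 + 2 × 4.36 = 18.31
α = (7/6)·(1 − 9.59/18.31) = 0.556

coefficient alpha = 0.556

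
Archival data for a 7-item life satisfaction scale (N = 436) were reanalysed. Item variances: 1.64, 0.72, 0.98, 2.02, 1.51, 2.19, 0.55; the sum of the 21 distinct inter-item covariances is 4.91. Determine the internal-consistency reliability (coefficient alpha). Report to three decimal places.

Σσ²ᵢ = 1.64 + 0.72 + 0.98 + 2.02 + 1.51 + 2.19 + 0.55 = 9.61
Sum of distinct covariances = 4.91
σ²_total = Σσ²ᵢ + 2·Σcov = 9.61 + 2 × 4.91 = 19.43
α = (7/6)·(1 − 9.61/19.43) = 0.590

α = 0.590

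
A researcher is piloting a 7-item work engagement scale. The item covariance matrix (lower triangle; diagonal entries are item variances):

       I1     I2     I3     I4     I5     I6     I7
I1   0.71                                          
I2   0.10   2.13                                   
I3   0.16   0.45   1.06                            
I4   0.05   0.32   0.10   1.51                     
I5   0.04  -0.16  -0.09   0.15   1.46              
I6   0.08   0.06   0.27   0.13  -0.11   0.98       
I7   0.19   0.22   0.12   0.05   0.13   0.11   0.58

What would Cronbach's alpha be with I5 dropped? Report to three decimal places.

α = 0.491

Remaining items: I1, I2, I3, I4, I6, I7 (k = 6).
sum of item variances = 0.71 + 2.13 + 1.06 + 1.51 + 0.98 + 0.58 = 6.97
σ²_T = 6.97 + 2 × 2.41 = 11.79
α (item deleted) = (6/5)·(1 − 6.97/11.79) = 0.491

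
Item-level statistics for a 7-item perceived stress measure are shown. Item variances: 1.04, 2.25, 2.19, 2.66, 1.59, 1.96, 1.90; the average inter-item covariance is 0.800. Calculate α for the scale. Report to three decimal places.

Σσᵢ² = 1.04 + 2.25 + 2.19 + 2.66 + 1.59 + 1.96 + 1.90 = 13.59
Sum of the 21 distinct covariances = 21 × 0.800 = 16.800
σ²_T = Σσᵢ² + 2·Σcov = 13.59 + 2 × 16.800 = 47.190
α = (7/6)·(1 − 13.59/47.190) = 0.831

α = 0.831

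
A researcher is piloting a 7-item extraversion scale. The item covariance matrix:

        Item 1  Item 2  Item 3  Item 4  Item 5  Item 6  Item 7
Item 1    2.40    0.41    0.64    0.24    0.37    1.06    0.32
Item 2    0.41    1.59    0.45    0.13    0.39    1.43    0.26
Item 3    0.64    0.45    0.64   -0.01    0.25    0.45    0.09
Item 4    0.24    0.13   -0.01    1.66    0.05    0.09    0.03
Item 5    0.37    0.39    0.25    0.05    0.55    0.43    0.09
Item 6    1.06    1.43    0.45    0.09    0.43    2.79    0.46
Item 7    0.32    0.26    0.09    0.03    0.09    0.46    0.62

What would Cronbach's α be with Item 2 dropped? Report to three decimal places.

α = 0.616

Remaining items: Item 1, Item 3, Item 4, Item 5, Item 6, Item 7 (k = 6).
ΣVar(i) = 2.40 + 0.64 + 1.66 + 0.55 + 2.79 + 0.62 = 8.66
σ²_T = 8.66 + 2 × 4.56 = 17.78
α (item deleted) = (6/5)·(1 − 8.66/17.78) = 0.616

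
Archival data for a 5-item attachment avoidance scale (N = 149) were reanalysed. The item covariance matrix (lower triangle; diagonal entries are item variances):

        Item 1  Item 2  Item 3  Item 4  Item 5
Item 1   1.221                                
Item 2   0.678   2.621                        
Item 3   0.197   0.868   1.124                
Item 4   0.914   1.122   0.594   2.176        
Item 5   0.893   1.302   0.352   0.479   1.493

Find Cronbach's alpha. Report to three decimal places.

Cronbach's alpha = 0.789

Σσᵢ² = 1.221 + 2.621 + 1.124 + 2.176 + 1.493 = 8.635
Sum of the distinct covariances = 7.399
σ²_total = 8.635 + 2 × 7.399 = 23.433
α = (k/(k−1))·(1 − Σσᵢ²/σ²_total) = (5/4)·(1 − 8.635/23.433) = 0.789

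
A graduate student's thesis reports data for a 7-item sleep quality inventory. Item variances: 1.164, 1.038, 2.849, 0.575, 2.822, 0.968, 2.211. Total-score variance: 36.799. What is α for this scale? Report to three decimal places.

Σσ²ᵢ = 1.164 + 1.038 + 2.849 + 0.575 + 2.822 + 0.968 + 2.211 = 11.627
α = (k/(k−1))·(1 − Σσ²ᵢ/σ²_T) = (7/6)·(1 − 11.627/36.799) = 0.798

α = 0.798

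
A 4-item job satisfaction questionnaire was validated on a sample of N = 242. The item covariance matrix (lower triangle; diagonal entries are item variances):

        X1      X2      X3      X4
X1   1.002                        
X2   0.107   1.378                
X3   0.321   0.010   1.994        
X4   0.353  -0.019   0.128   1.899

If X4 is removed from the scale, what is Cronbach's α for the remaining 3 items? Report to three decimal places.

Remaining items: X1, X2, X3 (k = 3).
Σσ²ᵢ = 1.002 + 1.378 + 1.994 = 4.374
total variance = 4.374 + 2 × 0.438 = 5.250
α (item deleted) = (3/2)·(1 − 4.374/5.250) = 0.250

Cronbach's α = 0.250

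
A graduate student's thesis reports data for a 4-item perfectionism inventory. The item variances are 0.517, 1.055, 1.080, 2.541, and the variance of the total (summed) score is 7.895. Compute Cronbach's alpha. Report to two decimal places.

Cronbach's alpha = 0.46

Σσ²ᵢ = 0.517 + 1.055 + 1.080 + 2.541 = 5.193
α = (k/(k−1))·(1 − Σσ²ᵢ/σ²_T) = (4/3)·(1 − 5.193/7.895) = 0.46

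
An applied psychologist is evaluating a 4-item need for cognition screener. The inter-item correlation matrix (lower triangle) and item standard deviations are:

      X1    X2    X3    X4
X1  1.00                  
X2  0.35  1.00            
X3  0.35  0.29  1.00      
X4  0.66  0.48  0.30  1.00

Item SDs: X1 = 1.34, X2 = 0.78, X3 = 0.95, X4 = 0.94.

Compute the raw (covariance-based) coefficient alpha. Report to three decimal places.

Σσ²ᵢ = 1.34² + 0.78² + 0.95² + 0.94² = 4.1901
Covariances σ_ij = r_ij · s_i · s_j:
  σ(X1,X2) = 0.35 × 1.34 × 0.78 = 0.3658
  σ(X1,X3) = 0.35 × 1.34 × 0.95 = 0.4455
  σ(X1,X4) = 0.66 × 1.34 × 0.94 = 0.8313
  σ(X2,X3) = 0.29 × 0.78 × 0.95 = 0.2149
  σ(X2,X4) = 0.48 × 0.78 × 0.94 = 0.3519
  σ(X3,X4) = 0.30 × 0.95 × 0.94 = 0.2679
σ²_T = Σσ²ᵢ + 2·Σσ_ij = 4.1901 + 2 × 2.4773 = 9.1447
α = (4/3)·(1 − 4.1901/9.1447) = 0.722

coefficient alpha = 0.722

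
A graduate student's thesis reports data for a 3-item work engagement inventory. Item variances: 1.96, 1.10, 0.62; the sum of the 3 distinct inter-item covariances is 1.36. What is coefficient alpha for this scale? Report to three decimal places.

α = 0.638

sum of item variances = 1.96 + 1.10 + 0.62 = 3.68
Sum of distinct covariances = 1.36
Var(T) = sum of item variances + 2·Σcov = 3.68 + 2 × 1.36 = 6.40
α = (3/2)·(1 − 3.68/6.40) = 0.638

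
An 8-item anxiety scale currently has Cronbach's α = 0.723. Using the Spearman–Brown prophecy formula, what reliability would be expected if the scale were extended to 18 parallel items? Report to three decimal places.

Length factor m = 18/8 = 2.2500
α' = m·α / (1 + (m−1)·α)
   = 18/8 × 0.723 / (1 + (18/8 − 1) × 0.723)
   = 1.6267 / 1.9038 = 0.854

predicted reliability = 0.854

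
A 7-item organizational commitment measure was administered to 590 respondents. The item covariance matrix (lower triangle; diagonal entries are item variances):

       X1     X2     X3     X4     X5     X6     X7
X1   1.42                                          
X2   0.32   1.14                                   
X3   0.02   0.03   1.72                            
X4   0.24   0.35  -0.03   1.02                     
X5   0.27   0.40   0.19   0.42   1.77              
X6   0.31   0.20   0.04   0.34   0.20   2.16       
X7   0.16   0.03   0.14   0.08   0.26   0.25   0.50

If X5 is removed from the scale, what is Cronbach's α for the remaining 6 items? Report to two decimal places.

Cronbach's α = 0.46

Remaining items: X1, X2, X3, X4, X6, X7 (k = 6).
Σσ²ᵢ = 1.42 + 1.14 + 1.72 + 1.02 + 2.16 + 0.50 = 7.96
total variance = 7.96 + 2 × 2.48 = 12.92
α (item deleted) = (6/5)·(1 − 7.96/12.92) = 0.46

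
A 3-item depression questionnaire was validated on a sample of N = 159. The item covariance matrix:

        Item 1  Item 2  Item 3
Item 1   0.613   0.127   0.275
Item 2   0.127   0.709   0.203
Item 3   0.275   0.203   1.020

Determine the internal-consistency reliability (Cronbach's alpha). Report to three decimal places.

α = 0.511

Σσ²ᵢ = 0.613 + 0.709 + 1.020 = 2.342
Sum of off-diagonal covariances = 0.605
total variance = 2.342 + 2 × 0.605 = 3.552
α = (k/(k−1))·(1 − Σσ²ᵢ/total variance) = (3/2)·(1 − 2.342/3.552) = 0.511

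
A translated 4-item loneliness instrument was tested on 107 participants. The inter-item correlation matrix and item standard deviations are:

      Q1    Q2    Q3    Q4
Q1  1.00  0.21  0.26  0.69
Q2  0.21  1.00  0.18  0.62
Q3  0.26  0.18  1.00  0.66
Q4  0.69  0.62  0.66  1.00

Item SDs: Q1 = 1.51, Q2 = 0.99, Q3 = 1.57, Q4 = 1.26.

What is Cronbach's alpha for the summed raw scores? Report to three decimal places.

α = 0.743

Σσ²ᵢ = 1.51² + 0.99² + 1.57² + 1.26² = 7.3127
Covariances σ_ij = r_ij · s_i · s_j:
  σ(Q1,Q2) = 0.21 × 1.51 × 0.99 = 0.3139
  σ(Q1,Q3) = 0.26 × 1.51 × 1.57 = 0.6164
  σ(Q1,Q4) = 0.69 × 1.51 × 1.26 = 1.3128
  σ(Q2,Q3) = 0.18 × 0.99 × 1.57 = 0.2798
  σ(Q2,Q4) = 0.62 × 0.99 × 1.26 = 0.7734
  σ(Q3,Q4) = 0.66 × 1.57 × 1.26 = 1.3056
σ²_T = Σσ²ᵢ + 2·Σσ_ij = 7.3127 + 2 × 4.6019 = 16.5165
α = (4/3)·(1 − 7.3127/16.5165) = 0.743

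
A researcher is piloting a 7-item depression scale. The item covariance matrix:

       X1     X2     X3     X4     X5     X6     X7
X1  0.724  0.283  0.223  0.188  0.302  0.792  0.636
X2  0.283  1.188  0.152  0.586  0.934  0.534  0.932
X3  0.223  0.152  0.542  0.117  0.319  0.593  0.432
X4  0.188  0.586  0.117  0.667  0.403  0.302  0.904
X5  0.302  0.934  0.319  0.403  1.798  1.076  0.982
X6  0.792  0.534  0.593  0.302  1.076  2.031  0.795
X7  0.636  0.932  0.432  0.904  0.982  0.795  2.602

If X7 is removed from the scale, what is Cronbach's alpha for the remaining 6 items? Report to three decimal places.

Cronbach's alpha = 0.794

Remaining items: X1, X2, X3, X4, X5, X6 (k = 6).
Σσᵢ² = 0.724 + 1.188 + 0.542 + 0.667 + 1.798 + 2.031 = 6.950
Var(T) = 6.950 + 2 × 6.804 = 20.558
α (item deleted) = (6/5)·(1 − 6.950/20.558) = 0.794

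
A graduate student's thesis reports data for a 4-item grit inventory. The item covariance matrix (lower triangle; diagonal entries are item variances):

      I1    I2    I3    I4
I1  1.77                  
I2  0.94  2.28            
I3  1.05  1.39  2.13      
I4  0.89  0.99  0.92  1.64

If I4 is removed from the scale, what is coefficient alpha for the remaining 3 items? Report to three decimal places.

coefficient alpha = 0.784

Remaining items: I1, I2, I3 (k = 3).
sum of item variances = 1.77 + 2.28 + 2.13 = 6.18
Var(T) = 6.18 + 2 × 3.38 = 12.94
α (item deleted) = (3/2)·(1 − 6.18/12.94) = 0.784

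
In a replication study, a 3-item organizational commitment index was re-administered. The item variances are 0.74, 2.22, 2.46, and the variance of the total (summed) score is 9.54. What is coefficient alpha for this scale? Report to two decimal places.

α = 0.65

ΣVar(i) = 0.74 + 2.22 + 2.46 = 5.42
α = (k/(k−1))·(1 − ΣVar(i)/σ²_T) = (3/2)·(1 − 5.42/9.54) = 0.65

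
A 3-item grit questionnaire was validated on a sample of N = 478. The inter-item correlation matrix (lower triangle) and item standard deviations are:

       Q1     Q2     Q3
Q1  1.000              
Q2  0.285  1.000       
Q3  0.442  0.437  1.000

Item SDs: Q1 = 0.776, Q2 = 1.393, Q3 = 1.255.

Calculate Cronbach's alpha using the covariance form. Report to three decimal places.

Cronbach's alpha = 0.633

Σσ²ᵢ = 0.776² + 1.393² + 1.255² = 4.1177
Covariances σ_ij = r_ij · s_i · s_j:
  σ(Q1,Q2) = 0.285 × 0.776 × 1.393 = 0.3081
  σ(Q1,Q3) = 0.442 × 0.776 × 1.255 = 0.4305
  σ(Q2,Q3) = 0.437 × 1.393 × 1.255 = 0.7640
σ²_T = Σσ²ᵢ + 2·Σσ_ij = 4.1177 + 2 × 1.5026 = 7.1229
α = (3/2)·(1 − 4.1177/7.1229) = 0.633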